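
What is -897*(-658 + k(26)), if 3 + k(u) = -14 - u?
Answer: 628797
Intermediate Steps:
k(u) = -17 - u (k(u) = -3 + (-14 - u) = -17 - u)
-897*(-658 + k(26)) = -897*(-658 + (-17 - 1*26)) = -897*(-658 + (-17 - 26)) = -897*(-658 - 43) = -897*(-701) = 628797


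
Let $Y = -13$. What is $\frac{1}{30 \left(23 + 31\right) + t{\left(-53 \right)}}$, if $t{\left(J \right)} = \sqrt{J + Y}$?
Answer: $\frac{270}{437411} - \frac{i \sqrt{66}}{2624466} \approx 0.00061727 - 3.0955 \cdot 10^{-6} i$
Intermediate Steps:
$t{\left(J \right)} = \sqrt{-13 + J}$ ($t{\left(J \right)} = \sqrt{J - 13} = \sqrt{-13 + J}$)
$\frac{1}{30 \left(23 + 31\right) + t{\left(-53 \right)}} = \frac{1}{30 \left(23 + 31\right) + \sqrt{-13 - 53}} = \frac{1}{30 \cdot 54 + \sqrt{-66}} = \frac{1}{1620 + i \sqrt{66}}$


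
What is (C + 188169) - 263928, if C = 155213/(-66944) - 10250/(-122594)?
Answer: -310883679576573/4103466368 ≈ -75761.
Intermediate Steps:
C = -9171003261/4103466368 (C = 155213*(-1/66944) - 10250*(-1/122594) = -155213/66944 + 5125/61297 = -9171003261/4103466368 ≈ -2.2349)
(C + 188169) - 263928 = (-9171003261/4103466368 + 188169) - 263928 = 772135991996931/4103466368 - 263928 = -310883679576573/4103466368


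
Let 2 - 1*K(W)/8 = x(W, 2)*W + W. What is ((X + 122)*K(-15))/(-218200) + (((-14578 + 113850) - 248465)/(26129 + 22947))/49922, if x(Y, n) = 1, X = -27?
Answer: -1490396867591/13364597652760 ≈ -0.11152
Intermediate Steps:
K(W) = 16 - 16*W (K(W) = 16 - 8*(1*W + W) = 16 - 8*(W + W) = 16 - 16*W)
((X + 122)*K(-15))/(-218200) + (((-14578 + 113850) - 248465)/(26129 + 22947))/49922 = ((-27 + 122)*(16 - 16*(-15)))/(-218200) + (((-14578 + 113850) - 248465)/(26129 + 22947))/49922 = (95*(16 + 240))*(-1/218200) + ((99272 - 248465)/49076)*(1/49922) = (95*256)*(-1/218200) - 149193*1/49076*(1/49922) = 24320*(-1/218200) - 149193/49076*1/49922 = -608/5455 - 149193/2449972072 = -1490396867591/13364597652760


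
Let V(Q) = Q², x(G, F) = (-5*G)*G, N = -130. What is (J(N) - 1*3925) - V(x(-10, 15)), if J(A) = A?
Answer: -254055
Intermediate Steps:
x(G, F) = -5*G²
(J(N) - 1*3925) - V(x(-10, 15)) = (-130 - 1*3925) - (-5*(-10)²)² = (-130 - 3925) - (-5*100)² = -4055 - 1*(-500)² = -4055 - 1*250000 = -4055 - 250000 = -254055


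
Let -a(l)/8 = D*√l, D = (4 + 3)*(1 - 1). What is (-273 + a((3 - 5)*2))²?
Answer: 74529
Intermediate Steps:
D = 0 (D = 7*0 = 0)
a(l) = 0 (a(l) = -0*√l = -8*0 = 0)
(-273 + a((3 - 5)*2))² = (-273 + 0)² = (-273)² = 74529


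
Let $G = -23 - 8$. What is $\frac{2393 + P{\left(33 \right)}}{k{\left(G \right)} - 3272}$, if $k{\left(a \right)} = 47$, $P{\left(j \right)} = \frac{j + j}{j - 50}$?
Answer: $- \frac{8123}{10965} \approx -0.74081$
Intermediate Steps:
$P{\left(j \right)} = \frac{2 j}{-50 + j}$
$G = -31$
$\frac{2393 + P{\left(33 \right)}}{k{\left(G \right)} - 3272} = \frac{2393 + 2 \cdot 33 \frac{1}{-50 + 33}}{47 - 3272} = \frac{2393 + 2 \cdot 33 \frac{1}{-17}}{-3225} = \left(2393 + 2 \cdot 33 \left(- \frac{1}{17}\right)\right) \left(- \frac{1}{3225}\right) = \left(2393 - \frac{66}{17}\right) \left(- \frac{1}{3225}\right) = \frac{40615}{17} \left(- \frac{1}{3225}\right) = - \frac{8123}{10965}$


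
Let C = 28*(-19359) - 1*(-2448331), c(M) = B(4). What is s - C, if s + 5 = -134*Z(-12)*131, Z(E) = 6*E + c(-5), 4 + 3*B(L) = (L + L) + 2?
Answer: -677504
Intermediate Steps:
B(L) = -⅔ + 2*L/3 (B(L) = -4/3 + ((L + L) + 2)/3 = -4/3 + (2*L + 2)/3 = -4/3 + (2 + 2*L)/3 = -4/3 + (⅔ + 2*L/3) = -⅔ + 2*L/3)
c(M) = 2 (c(M) = -⅔ + (⅔)*4 = -⅔ + 8/3 = 2)
Z(E) = 2 + 6*E (Z(E) = 6*E + 2 = 2 + 6*E)
s = 1228775 (s = -5 - 134*(2 + 6*(-12))*131 = -5 - 134*(2 - 72)*131 = -5 - 134*(-70)*131 = -5 + 9380*131 = -5 + 1228780 = 1228775)
C = 1906279 (C = -542052 + 2448331 = 1906279)
s - C = 1228775 - 1*1906279 = 1228775 - 1906279 = -677504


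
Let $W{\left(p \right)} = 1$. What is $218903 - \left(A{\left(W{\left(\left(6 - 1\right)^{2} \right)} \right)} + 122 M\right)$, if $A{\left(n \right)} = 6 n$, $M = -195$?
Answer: $242687$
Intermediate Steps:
$218903 - \left(A{\left(W{\left(\left(6 - 1\right)^{2} \right)} \right)} + 122 M\right) = 218903 - \left(6 \cdot 1 + 122 \left(-195\right)\right) = 218903 - \left(6 - 23790\right) = 218903 - -23784 = 218903 + 23784 = 242687$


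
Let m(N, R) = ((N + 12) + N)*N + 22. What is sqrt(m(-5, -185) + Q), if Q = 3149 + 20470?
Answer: sqrt(23631) ≈ 153.72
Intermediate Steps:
Q = 23619
m(N, R) = 22 + N*(12 + 2*N) (m(N, R) = ((12 + N) + N)*N + 22 = (12 + 2*N)*N + 22 = N*(12 + 2*N) + 22 = 22 + N*(12 + 2*N))
sqrt(m(-5, -185) + Q) = sqrt((22 + 2*(-5)**2 + 12*(-5)) + 23619) = sqrt((22 + 2*25 - 60) + 23619) = sqrt((22 + 50 - 60) + 23619) = sqrt(12 + 23619) = sqrt(23631)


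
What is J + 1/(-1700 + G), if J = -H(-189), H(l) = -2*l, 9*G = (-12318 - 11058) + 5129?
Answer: -12680775/33547 ≈ -378.00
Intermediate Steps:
G = -18247/9 (G = ((-12318 - 11058) + 5129)/9 = (-23376 + 5129)/9 = (1/9)*(-18247) = -18247/9 ≈ -2027.4)
J = -378 (J = -(-2)*(-189) = -1*378 = -378)
J + 1/(-1700 + G) = -378 + 1/(-1700 - 18247/9) = -378 + 1/(-33547/9) = -378 - 9/33547 = -12680775/33547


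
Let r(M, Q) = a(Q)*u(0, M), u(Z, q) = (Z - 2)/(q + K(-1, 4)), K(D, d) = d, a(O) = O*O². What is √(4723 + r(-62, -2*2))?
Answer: √3970187/29 ≈ 68.708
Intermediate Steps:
a(O) = O³
u(Z, q) = (-2 + Z)/(4 + q) (u(Z, q) = (Z - 2)/(q + 4) = (-2 + Z)/(4 + q))
r(M, Q) = -2*Q³/(4 + M) (r(M, Q) = Q³*((-2 + 0)/(4 + M)) = Q³*(-2/(4 + M)) = -2*Q³/(4 + M))
√(4723 + r(-62, -2*2)) = √(4723 - 2*(-2*2)³/(4 - 62)) = √(4723 - 2*(-4)³/(-58)) = √(4723 - 2*(-64)*(-1/58)) = √(4723 - 64/29) = √(136903/29) = √3970187/29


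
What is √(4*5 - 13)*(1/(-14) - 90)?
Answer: -1261*√7/14 ≈ -238.31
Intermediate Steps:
√(4*5 - 13)*(1/(-14) - 90) = √(20 - 13)*(-1/14 - 90) = √7*(-1261/14) = -1261*√7/14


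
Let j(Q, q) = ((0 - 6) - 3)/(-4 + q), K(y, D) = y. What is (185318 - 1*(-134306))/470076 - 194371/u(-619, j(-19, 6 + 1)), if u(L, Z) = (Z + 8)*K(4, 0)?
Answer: -22840687429/2350380 ≈ -9717.9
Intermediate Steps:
j(Q, q) = -9/(-4 + q) (j(Q, q) = (-6 - 3)/(-4 + q) = -9/(-4 + q))
u(L, Z) = 32 + 4*Z (u(L, Z) = (Z + 8)*4 = (8 + Z)*4 = 32 + 4*Z)
(185318 - 1*(-134306))/470076 - 194371/u(-619, j(-19, 6 + 1)) = (185318 - 1*(-134306))/470076 - 194371/(32 + 4*(-9/(-4 + (6 + 1)))) = (185318 + 134306)*(1/470076) - 194371/(32 + 4*(-9/(-4 + 7))) = 319624*(1/470076) - 194371/(32 + 4*(-9/3)) = 79906/117519 - 194371/(32 + 4*(-9*1/3)) = 79906/117519 - 194371/(32 + 4*(-3)) = 79906/117519 - 194371/(32 - 12) = 79906/117519 - 194371/20 = -22840687429/2350380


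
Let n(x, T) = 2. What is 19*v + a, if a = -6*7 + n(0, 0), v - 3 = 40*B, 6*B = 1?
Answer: 431/3 ≈ 143.67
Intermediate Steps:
B = ⅙ (B = (⅙)*1 = ⅙ ≈ 0.16667)
v = 29/3 (v = 3 + 40*(⅙) = 3 + 20/3 = 29/3 ≈ 9.6667)
a = -40 (a = -6*7 + 2 = -42 + 2 = -40)
19*v + a = 19*(29/3) - 40 = 551/3 - 40 = 431/3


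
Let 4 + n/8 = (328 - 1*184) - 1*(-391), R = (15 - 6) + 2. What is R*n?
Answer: 46728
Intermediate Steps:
R = 11 (R = 9 + 2 = 11)
n = 4248 (n = -32 + 8*((328 - 1*184) - 1*(-391)) = -32 + 8*((328 - 184) + 391) = -32 + 8*(144 + 391) = -32 + 8*535 = -32 + 4280 = 4248)
R*n = 11*4248 = 46728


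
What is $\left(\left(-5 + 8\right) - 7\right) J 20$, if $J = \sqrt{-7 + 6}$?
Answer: $- 80 i \approx - 80.0 i$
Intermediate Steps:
$J = i$ ($J = \sqrt{-1} = i \approx 1.0 i$)
$\left(\left(-5 + 8\right) - 7\right) J 20 = \left(\left(-5 + 8\right) - 7\right) i 20 = \left(3 - 7\right) i 20 = - 4 i 20 = - 80 i$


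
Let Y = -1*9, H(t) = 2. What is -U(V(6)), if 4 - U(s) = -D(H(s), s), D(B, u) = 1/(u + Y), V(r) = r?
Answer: -11/3 ≈ -3.6667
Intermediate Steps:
Y = -9
D(B, u) = 1/(-9 + u) (D(B, u) = 1/(u - 9) = 1/(-9 + u))
U(s) = 4 + 1/(-9 + s) (U(s) = 4 - (-1)/(-9 + s) = 4 + 1/(-9 + s))
-U(V(6)) = -(-35 + 4*6)/(-9 + 6) = -(-35 + 24)/(-3) = -(-1)*(-11)/3 = -1*11/3 = -11/3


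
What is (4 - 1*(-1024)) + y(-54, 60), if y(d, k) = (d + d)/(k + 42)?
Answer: 17458/17 ≈ 1026.9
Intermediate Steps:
y(d, k) = 2*d/(42 + k) (y(d, k) = (2*d)/(42 + k) = 2*d/(42 + k))
(4 - 1*(-1024)) + y(-54, 60) = (4 - 1*(-1024)) + 2*(-54)/(42 + 60) = (4 + 1024) + 2*(-54)/102 = 1028 + 2*(-54)*(1/102) = 1028 - 18/17 = 17458/17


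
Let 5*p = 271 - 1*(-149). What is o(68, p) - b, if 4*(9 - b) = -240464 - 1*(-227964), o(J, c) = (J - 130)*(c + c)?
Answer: -13550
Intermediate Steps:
p = 84 (p = (271 - 1*(-149))/5 = (271 + 149)/5 = (1/5)*420 = 84)
o(J, c) = 2*c*(-130 + J) (o(J, c) = (-130 + J)*(2*c) = 2*c*(-130 + J))
b = 3134 (b = 9 - (-240464 - 1*(-227964))/4 = 9 - (-240464 + 227964)/4 = 9 - 1/4*(-12500) = 9 + 3125 = 3134)
o(68, p) - b = 2*84*(-130 + 68) - 1*3134 = 2*84*(-62) - 3134 = -10416 - 3134 = -13550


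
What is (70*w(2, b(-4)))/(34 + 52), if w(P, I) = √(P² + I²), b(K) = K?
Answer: 70*√5/43 ≈ 3.6401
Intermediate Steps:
w(P, I) = √(I² + P²)
(70*w(2, b(-4)))/(34 + 52) = (70*√((-4)² + 2²))/(34 + 52) = (70*√(16 + 4))/86 = (70*√20)*(1/86) = (70*(2*√5))*(1/86) = (140*√5)*(1/86) = 70*√5/43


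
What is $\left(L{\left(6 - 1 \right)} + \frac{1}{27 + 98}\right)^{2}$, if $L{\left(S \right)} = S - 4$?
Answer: $\frac{15876}{15625} \approx 1.0161$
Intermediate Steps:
$L{\left(S \right)} = -4 + S$
$\left(L{\left(6 - 1 \right)} + \frac{1}{27 + 98}\right)^{2} = \left(\left(-4 + \left(6 - 1\right)\right) + \frac{1}{27 + 98}\right)^{2} = \left(\left(-4 + 5\right) + \frac{1}{125}\right)^{2} = \left(1 + \frac{1}{125}\right)^{2} = \left(\frac{126}{125}\right)^{2} = \frac{15876}{15625}$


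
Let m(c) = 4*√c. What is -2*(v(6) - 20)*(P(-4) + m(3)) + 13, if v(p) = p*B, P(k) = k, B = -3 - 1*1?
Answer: -339 + 352*√3 ≈ 270.68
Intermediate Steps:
B = -4 (B = -3 - 1 = -4)
v(p) = -4*p (v(p) = p*(-4) = -4*p)
-2*(v(6) - 20)*(P(-4) + m(3)) + 13 = -2*(-4*6 - 20)*(-4 + 4*√3) + 13 = -2*(-24 - 20)*(-4 + 4*√3) + 13 = -(-88)*(-4 + 4*√3) + 13 = -2*(176 - 176*√3) + 13 = (-352 + 352*√3) + 13 = -339 + 352*√3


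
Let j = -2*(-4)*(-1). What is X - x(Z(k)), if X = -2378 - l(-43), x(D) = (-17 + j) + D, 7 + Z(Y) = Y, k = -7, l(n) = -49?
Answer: -2290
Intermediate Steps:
j = -8 (j = 8*(-1) = -8)
Z(Y) = -7 + Y
x(D) = -25 + D (x(D) = (-17 - 8) + D = -25 + D)
X = -2329 (X = -2378 - 1*(-49) = -2378 + 49 = -2329)
X - x(Z(k)) = -2329 - (-25 + (-7 - 7)) = -2329 - (-25 - 14) = -2329 - 1*(-39) = -2329 + 39 = -2290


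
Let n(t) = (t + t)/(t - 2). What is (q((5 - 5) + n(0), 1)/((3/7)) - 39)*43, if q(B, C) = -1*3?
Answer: -1978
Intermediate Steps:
n(t) = 2*t/(-2 + t) (n(t) = (2*t)/(-2 + t) = 2*t/(-2 + t))
q(B, C) = -3
(q((5 - 5) + n(0), 1)/((3/7)) - 39)*43 = (-3/(3/7) - 39)*43 = (-3/((⅐)*3) - 39)*43 = (-3/3/7 - 39)*43 = (-3*7/3 - 39)*43 = (-7 - 39)*43 = -46*43 = -1978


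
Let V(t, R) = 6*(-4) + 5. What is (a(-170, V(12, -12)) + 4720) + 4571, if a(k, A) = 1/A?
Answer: 176528/19 ≈ 9291.0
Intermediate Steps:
V(t, R) = -19 (V(t, R) = -24 + 5 = -19)
(a(-170, V(12, -12)) + 4720) + 4571 = (1/(-19) + 4720) + 4571 = (-1/19 + 4720) + 4571 = 89679/19 + 4571 = 176528/19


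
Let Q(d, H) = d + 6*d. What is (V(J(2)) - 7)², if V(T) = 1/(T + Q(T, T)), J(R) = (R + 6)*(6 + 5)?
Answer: 24275329/495616 ≈ 48.980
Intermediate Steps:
J(R) = 66 + 11*R (J(R) = (6 + R)*11 = 66 + 11*R)
Q(d, H) = 7*d
V(T) = 1/(8*T) (V(T) = 1/(T + 7*T) = 1/(8*T))
(V(J(2)) - 7)² = (1/(8*(66 + 11*2)) - 7)² = (1/(8*(66 + 22)) - 7)² = ((⅛)/88 - 7)² = ((⅛)*(1/88) - 7)² = (1/704 - 7)² = (-4927/704)² = 24275329/495616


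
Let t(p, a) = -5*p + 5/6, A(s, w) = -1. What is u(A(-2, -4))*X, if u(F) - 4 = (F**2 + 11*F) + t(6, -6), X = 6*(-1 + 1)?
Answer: 0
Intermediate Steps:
t(p, a) = 5/6 - 5*p (t(p, a) = -5*p + 5*(1/6) = -5*p + 5/6 = 5/6 - 5*p)
X = 0 (X = 6*0 = 0)
u(F) = -151/6 + F**2 + 11*F (u(F) = 4 + ((F**2 + 11*F) + (5/6 - 5*6)) = 4 + ((F**2 + 11*F) + (5/6 - 30)) = 4 + ((F**2 + 11*F) - 175/6) = 4 + (-175/6 + F**2 + 11*F) = -151/6 + F**2 + 11*F)
u(A(-2, -4))*X = (-151/6 + (-1)**2 + 11*(-1))*0 = (-151/6 + 1 - 11)*0 = -211/6*0 = 0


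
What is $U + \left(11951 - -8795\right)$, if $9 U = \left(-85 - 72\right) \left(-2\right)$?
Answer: $\frac{187028}{9} \approx 20781.0$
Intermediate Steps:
$U = \frac{314}{9}$ ($U = \frac{\left(-85 - 72\right) \left(-2\right)}{9} = \frac{\left(-157\right) \left(-2\right)}{9} = \frac{1}{9} \cdot 314 = \frac{314}{9} \approx 34.889$)
$U + \left(11951 - -8795\right) = \frac{314}{9} + \left(11951 - -8795\right) = \frac{314}{9} + \left(11951 + 8795\right) = \frac{314}{9} + 20746 = \frac{187028}{9}$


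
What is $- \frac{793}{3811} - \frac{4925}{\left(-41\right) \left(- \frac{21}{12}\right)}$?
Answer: $- \frac{75304291}{1093757} \approx -68.849$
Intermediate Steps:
$- \frac{793}{3811} - \frac{4925}{\left(-41\right) \left(- \frac{21}{12}\right)} = \left(-793\right) \frac{1}{3811} - \frac{4925}{\left(-41\right) \left(\left(-21\right) \frac{1}{12}\right)} = - \frac{793}{3811} - \frac{4925}{\left(-41\right) \left(- \frac{7}{4}\right)} = - \frac{793}{3811} - \frac{4925}{\frac{287}{4}} = - \frac{793}{3811} - \frac{19700}{287} = - \frac{75304291}{1093757}$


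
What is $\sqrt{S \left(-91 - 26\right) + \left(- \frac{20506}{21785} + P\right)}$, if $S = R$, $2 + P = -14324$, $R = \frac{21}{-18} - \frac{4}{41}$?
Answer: $\frac{3 i \sqrt{5027438224471710}}{1786370} \approx 119.08 i$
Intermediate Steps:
$R = - \frac{311}{246}$ ($R = 21 \left(- \frac{1}{18}\right) - \frac{4}{41} = - \frac{7}{6} - \frac{4}{41} = - \frac{311}{246} \approx -1.2642$)
$P = -14326$ ($P = -2 - 14324 = -14326$)
$S = - \frac{311}{246} \approx -1.2642$
$\sqrt{S \left(-91 - 26\right) + \left(- \frac{20506}{21785} + P\right)} = \sqrt{- \frac{311 \left(-91 - 26\right)}{246} - \left(14326 + \frac{20506}{21785}\right)} = \sqrt{\left(- \frac{311}{246}\right) \left(-117\right) - \frac{312112416}{21785}} = \sqrt{\frac{12129}{82} - \frac{312112416}{21785}} = \sqrt{- \frac{25328987847}{1786370}} = \frac{3 i \sqrt{5027438224471710}}{1786370}$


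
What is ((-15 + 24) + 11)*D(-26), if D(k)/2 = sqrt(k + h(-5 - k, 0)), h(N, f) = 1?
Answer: 200*I ≈ 200.0*I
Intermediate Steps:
D(k) = 2*sqrt(1 + k) (D(k) = 2*sqrt(k + 1) = 2*sqrt(1 + k))
((-15 + 24) + 11)*D(-26) = ((-15 + 24) + 11)*(2*sqrt(1 - 26)) = (9 + 11)*(2*sqrt(-25)) = 20*(2*(5*I)) = 20*(10*I) = 200*I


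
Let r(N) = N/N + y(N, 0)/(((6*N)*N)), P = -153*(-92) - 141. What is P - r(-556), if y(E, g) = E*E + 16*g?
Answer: 83603/6 ≈ 13934.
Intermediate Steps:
y(E, g) = E² + 16*g
P = 13935 (P = 14076 - 141 = 13935)
r(N) = 7/6 (r(N) = N/N + (N² + 16*0)/(((6*N)*N)) = 1 + (N² + 0)/((6*N²)) = 1 + N²*(1/(6*N²)) = 1 + ⅙ = 7/6)
P - r(-556) = 13935 - 1*7/6 = 13935 - 7/6 = 83603/6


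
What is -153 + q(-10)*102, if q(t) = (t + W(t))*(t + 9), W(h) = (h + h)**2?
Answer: -39933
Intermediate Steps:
W(h) = 4*h**2 (W(h) = (2*h)**2 = 4*h**2)
q(t) = (9 + t)*(t + 4*t**2) (q(t) = (t + 4*t**2)*(t + 9) = (t + 4*t**2)*(9 + t) = (9 + t)*(t + 4*t**2))
-153 + q(-10)*102 = -153 - 10*(9 + 4*(-10)**2 + 37*(-10))*102 = -153 - 10*(9 + 4*100 - 370)*102 = -153 - 10*(9 + 400 - 370)*102 = -153 - 10*39*102 = -153 - 390*102 = -153 - 39780 = -39933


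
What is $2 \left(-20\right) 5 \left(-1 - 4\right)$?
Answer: $1000$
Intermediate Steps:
$2 \left(-20\right) 5 \left(-1 - 4\right) = - 40 \cdot 5 \left(-5\right) = \left(-40\right) \left(-25\right) = 1000$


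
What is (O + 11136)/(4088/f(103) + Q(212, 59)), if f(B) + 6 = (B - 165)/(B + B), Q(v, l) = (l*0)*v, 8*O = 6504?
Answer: -1107843/60152 ≈ -18.417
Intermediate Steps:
O = 813 (O = (⅛)*6504 = 813)
Q(v, l) = 0 (Q(v, l) = 0*v = 0)
f(B) = -6 + (-165 + B)/(2*B) (f(B) = -6 + (B - 165)/(B + B) = -6 + (-165 + B)/((2*B)) = -6 + (-165 + B)*(1/(2*B)) = -6 + (-165 + B)/(2*B))
(O + 11136)/(4088/f(103) + Q(212, 59)) = (813 + 11136)/(4088/(((11/2)*(-15 - 1*103)/103)) + 0) = 11949/(4088/(((11/2)*(1/103)*(-15 - 103))) + 0) = 11949/(4088/(((11/2)*(1/103)*(-118))) + 0) = 11949/(4088/(-649/103) + 0) = 11949/(4088*(-103/649) + 0) = 11949/(-421064/649 + 0) = 11949/(-421064/649) = 11949*(-649/421064) = -1107843/60152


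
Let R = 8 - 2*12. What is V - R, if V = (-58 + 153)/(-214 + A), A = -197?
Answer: 6481/411 ≈ 15.769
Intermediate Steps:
V = -95/411 (V = (-58 + 153)/(-214 - 197) = 95/(-411) = 95*(-1/411) = -95/411 ≈ -0.23114)
R = -16 (R = 8 - 24 = -16)
V - R = -95/411 - 1*(-16) = -95/411 + 16 = 6481/411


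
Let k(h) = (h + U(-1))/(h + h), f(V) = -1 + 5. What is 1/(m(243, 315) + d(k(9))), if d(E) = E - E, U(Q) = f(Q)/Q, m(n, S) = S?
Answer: 1/315 ≈ 0.0031746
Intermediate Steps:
f(V) = 4
U(Q) = 4/Q
k(h) = (-4 + h)/(2*h) (k(h) = (h + 4/(-1))/(h + h) = (h + 4*(-1))/((2*h)) = (h - 4)*(1/(2*h)) = (-4 + h)*(1/(2*h)) = (-4 + h)/(2*h))
d(E) = 0
1/(m(243, 315) + d(k(9))) = 1/(315 + 0) = 1/315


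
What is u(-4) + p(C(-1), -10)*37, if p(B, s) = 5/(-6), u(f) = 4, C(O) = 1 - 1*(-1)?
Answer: -161/6 ≈ -26.833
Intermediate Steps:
C(O) = 2 (C(O) = 1 + 1 = 2)
p(B, s) = -⅚ (p(B, s) = 5*(-⅙) = -⅚)
u(-4) + p(C(-1), -10)*37 = 4 - ⅚*37 = 4 - 185/6 = -161/6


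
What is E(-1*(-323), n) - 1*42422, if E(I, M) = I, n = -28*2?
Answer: -42099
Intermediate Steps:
n = -56
E(-1*(-323), n) - 1*42422 = -1*(-323) - 1*42422 = 323 - 42422 = -42099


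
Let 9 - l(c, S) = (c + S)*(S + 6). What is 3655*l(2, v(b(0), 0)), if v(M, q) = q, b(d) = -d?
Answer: -10965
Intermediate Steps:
l(c, S) = 9 - (6 + S)*(S + c) (l(c, S) = 9 - (c + S)*(S + 6) = 9 - (S + c)*(6 + S) = 9 - (6 + S)*(S + c))
3655*l(2, v(b(0), 0)) = 3655*(9 - 1*0² - 6*0 - 6*2 - 1*0*2) = 3655*(9 - 1*0 + 0 - 12 + 0) = 3655*(9 + 0 + 0 - 12 + 0) = 3655*(-3) = -10965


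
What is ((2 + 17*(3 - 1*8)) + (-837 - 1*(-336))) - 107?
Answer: -691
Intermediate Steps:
((2 + 17*(3 - 1*8)) + (-837 - 1*(-336))) - 107 = ((2 + 17*(3 - 8)) + (-837 + 336)) - 107 = ((2 + 17*(-5)) - 501) - 107 = ((2 - 85) - 501) - 107 = (-83 - 501) - 107 = -584 - 107 = -691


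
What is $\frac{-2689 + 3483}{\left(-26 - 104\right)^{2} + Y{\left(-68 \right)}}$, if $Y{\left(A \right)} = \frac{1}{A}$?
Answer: $\frac{53992}{1149199} \approx 0.046982$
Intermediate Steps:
$\frac{-2689 + 3483}{\left(-26 - 104\right)^{2} + Y{\left(-68 \right)}} = \frac{-2689 + 3483}{\left(-26 - 104\right)^{2} + \frac{1}{-68}} = \frac{794}{\left(-130\right)^{2} - \frac{1}{68}} = \frac{794}{16900 - \frac{1}{68}} = \frac{794}{\frac{1149199}{68}} = 794 \cdot \frac{68}{1149199} = \frac{53992}{1149199}$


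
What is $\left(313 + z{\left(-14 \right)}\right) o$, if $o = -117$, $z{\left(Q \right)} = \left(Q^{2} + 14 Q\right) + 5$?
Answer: $-37206$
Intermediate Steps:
$z{\left(Q \right)} = 5 + Q^{2} + 14 Q$
$\left(313 + z{\left(-14 \right)}\right) o = \left(313 + \left(5 + \left(-14\right)^{2} + 14 \left(-14\right)\right)\right) \left(-117\right) = \left(313 + \left(5 + 196 - 196\right)\right) \left(-117\right) = \left(313 + 5\right) \left(-117\right) = 318 \left(-117\right) = -37206$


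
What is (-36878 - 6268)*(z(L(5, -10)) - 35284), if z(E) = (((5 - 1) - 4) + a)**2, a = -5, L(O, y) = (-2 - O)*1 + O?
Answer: 1521284814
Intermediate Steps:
L(O, y) = -2 (L(O, y) = (-2 - O) + O = -2)
z(E) = 25 (z(E) = (((5 - 1) - 4) - 5)**2 = ((4 - 4) - 5)**2 = (0 - 5)**2 = (-5)**2 = 25)
(-36878 - 6268)*(z(L(5, -10)) - 35284) = (-36878 - 6268)*(25 - 35284) = -43146*(-35259) = 1521284814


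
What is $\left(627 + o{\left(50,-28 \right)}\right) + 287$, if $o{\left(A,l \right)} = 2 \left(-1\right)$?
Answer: $912$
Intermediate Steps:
$o{\left(A,l \right)} = -2$
$\left(627 + o{\left(50,-28 \right)}\right) + 287 = \left(627 - 2\right) + 287 = 625 + 287 = 912$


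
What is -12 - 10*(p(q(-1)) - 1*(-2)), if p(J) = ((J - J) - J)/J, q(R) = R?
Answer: -22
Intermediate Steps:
p(J) = -1 (p(J) = (0 - J)/J = (-J)/J = -1)
-12 - 10*(p(q(-1)) - 1*(-2)) = -12 - 10*(-1 - 1*(-2)) = -12 - 10*(-1 + 2) = -12 - 10*1 = -12 - 10 = -22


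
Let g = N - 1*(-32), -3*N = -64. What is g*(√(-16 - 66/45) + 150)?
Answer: 8000 + 32*I*√3930/9 ≈ 8000.0 + 222.9*I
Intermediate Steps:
N = 64/3 (N = -⅓*(-64) = 64/3 ≈ 21.333)
g = 160/3 (g = 64/3 - 1*(-32) = 64/3 + 32 = 160/3 ≈ 53.333)
g*(√(-16 - 66/45) + 150) = 160*(√(-16 - 66/45) + 150)/3 = 160*(√(-16 - 66*1/45) + 150)/3 = 160*(√(-16 - 22/15) + 150)/3 = 160*(√(-262/15) + 150)/3 = 160*(I*√3930/15 + 150)/3 = 160*(150 + I*√3930/15)/3 = 8000 + 32*I*√3930/9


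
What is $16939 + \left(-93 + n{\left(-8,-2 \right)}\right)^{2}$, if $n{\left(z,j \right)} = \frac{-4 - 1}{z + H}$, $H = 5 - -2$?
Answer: $24683$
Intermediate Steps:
$H = 7$ ($H = 5 + 2 = 7$)
$n{\left(z,j \right)} = - \frac{5}{7 + z}$ ($n{\left(z,j \right)} = \frac{-4 - 1}{z + 7} = - \frac{5}{7 + z}$)
$16939 + \left(-93 + n{\left(-8,-2 \right)}\right)^{2} = 16939 + \left(-93 - \frac{5}{7 - 8}\right)^{2} = 16939 + \left(-93 - \frac{5}{-1}\right)^{2} = 16939 + \left(-93 - -5\right)^{2} = 16939 + \left(-93 + 5\right)^{2} = 16939 + \left(-88\right)^{2} = 16939 + 7744 = 24683$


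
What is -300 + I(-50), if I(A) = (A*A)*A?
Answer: -125300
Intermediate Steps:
I(A) = A**3 (I(A) = A**2*A = A**3)
-300 + I(-50) = -300 + (-50)**3 = -300 - 125000 = -125300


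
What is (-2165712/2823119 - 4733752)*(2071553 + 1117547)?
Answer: -42618964583817620000/2823119 ≈ -1.5096e+13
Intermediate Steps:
(-2165712/2823119 - 4733752)*(2071553 + 1117547) = (-2165712*1/2823119 - 4733752)*3189100 = (-2165712/2823119 - 4733752)*3189100 = -13363947378200/2823119*3189100 = -42618964583817620000/2823119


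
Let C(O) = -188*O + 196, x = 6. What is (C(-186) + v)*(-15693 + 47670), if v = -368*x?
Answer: 1053834012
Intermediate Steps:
C(O) = 196 - 188*O
v = -2208 (v = -368*6 = -2208)
(C(-186) + v)*(-15693 + 47670) = ((196 - 188*(-186)) - 2208)*(-15693 + 47670) = ((196 + 34968) - 2208)*31977 = (35164 - 2208)*31977 = 32956*31977 = 1053834012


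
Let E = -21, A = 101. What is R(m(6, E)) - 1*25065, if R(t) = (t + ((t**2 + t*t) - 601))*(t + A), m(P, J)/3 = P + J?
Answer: 165559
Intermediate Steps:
m(P, J) = 3*J + 3*P (m(P, J) = 3*(P + J) = 3*(J + P) = 3*J + 3*P)
R(t) = (101 + t)*(-601 + t + 2*t**2) (R(t) = (t + ((t**2 + t*t) - 601))*(t + 101) = (t + ((t**2 + t**2) - 601))*(101 + t) = (t + (2*t**2 - 601))*(101 + t) = (t + (-601 + 2*t**2))*(101 + t) = (-601 + t + 2*t**2)*(101 + t) = (101 + t)*(-601 + t + 2*t**2))
R(m(6, E)) - 1*25065 = (-60701 - 500*(3*(-21) + 3*6) + 2*(3*(-21) + 3*6)**3 + 203*(3*(-21) + 3*6)**2) - 1*25065 = (-60701 - 500*(-63 + 18) + 2*(-63 + 18)**3 + 203*(-63 + 18)**2) - 25065 = (-60701 - 500*(-45) + 2*(-45)**3 + 203*(-45)**2) - 25065 = (-60701 + 22500 + 2*(-91125) + 203*2025) - 25065 = (-60701 + 22500 - 182250 + 411075) - 25065 = 190624 - 25065 = 165559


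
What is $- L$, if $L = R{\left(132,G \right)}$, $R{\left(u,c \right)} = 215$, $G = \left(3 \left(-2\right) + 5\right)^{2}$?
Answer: $-215$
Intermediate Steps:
$G = 1$ ($G = \left(-6 + 5\right)^{2} = \left(-1\right)^{2} = 1$)
$L = 215$
$- L = \left(-1\right) 215 = -215$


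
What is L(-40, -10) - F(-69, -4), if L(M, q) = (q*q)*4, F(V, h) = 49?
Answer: 351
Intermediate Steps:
L(M, q) = 4*q² (L(M, q) = q²*4 = 4*q²)
L(-40, -10) - F(-69, -4) = 4*(-10)² - 1*49 = 4*100 - 49 = 400 - 49 = 351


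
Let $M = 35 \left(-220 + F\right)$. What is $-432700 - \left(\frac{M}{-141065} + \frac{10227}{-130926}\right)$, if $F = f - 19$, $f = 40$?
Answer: $- \frac{532771249109389}{1231271746} \approx -4.327 \cdot 10^{5}$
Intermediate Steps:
$F = 21$ ($F = 40 - 19 = 21$)
$M = -6965$ ($M = 35 \left(-220 + 21\right) = 35 \left(-199\right) = -6965$)
$-432700 - \left(\frac{M}{-141065} + \frac{10227}{-130926}\right) = -432700 - \left(- \frac{6965}{-141065} + \frac{10227}{-130926}\right) = -432700 - \left(\left(-6965\right) \left(- \frac{1}{141065}\right) + 10227 \left(- \frac{1}{130926}\right)\right) = -432700 - \left(\frac{1393}{28213} - \frac{3409}{43642}\right) = -432700 - - \frac{35384811}{1231271746} = -432700 + \frac{35384811}{1231271746} = - \frac{532771249109389}{1231271746}$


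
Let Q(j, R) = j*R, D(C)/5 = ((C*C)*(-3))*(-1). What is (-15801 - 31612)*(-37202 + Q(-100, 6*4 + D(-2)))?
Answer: 2162127626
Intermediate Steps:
D(C) = 15*C**2 (D(C) = 5*(((C*C)*(-3))*(-1)) = 5*((C**2*(-3))*(-1)) = 5*(-3*C**2*(-1)) = 5*(3*C**2) = 15*C**2)
Q(j, R) = R*j
(-15801 - 31612)*(-37202 + Q(-100, 6*4 + D(-2))) = (-15801 - 31612)*(-37202 + (6*4 + 15*(-2)**2)*(-100)) = -47413*(-37202 + (24 + 15*4)*(-100)) = -47413*(-37202 + (24 + 60)*(-100)) = -47413*(-37202 + 84*(-100)) = -47413*(-37202 - 8400) = -47413*(-45602) = 2162127626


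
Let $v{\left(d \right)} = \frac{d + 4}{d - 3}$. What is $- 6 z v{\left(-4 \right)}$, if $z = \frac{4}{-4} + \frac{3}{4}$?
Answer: $0$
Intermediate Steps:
$v{\left(d \right)} = \frac{4 + d}{-3 + d}$
$z = - \frac{1}{4}$ ($z = 4 \left(- \frac{1}{4}\right) + 3 \cdot \frac{1}{4} = -1 + \frac{3}{4} = - \frac{1}{4} \approx -0.25$)
$- 6 z v{\left(-4 \right)} = \left(-6\right) \left(- \frac{1}{4}\right) \frac{4 - 4}{-3 - 4} = \frac{3 \frac{1}{-7} \cdot 0}{2} = \frac{3 \left(\left(- \frac{1}{7}\right) 0\right)}{2} = \frac{3}{2} \cdot 0 = 0$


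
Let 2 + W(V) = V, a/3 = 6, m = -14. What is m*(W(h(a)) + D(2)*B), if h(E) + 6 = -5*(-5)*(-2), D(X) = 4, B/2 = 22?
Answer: -1652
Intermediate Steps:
B = 44 (B = 2*22 = 44)
a = 18 (a = 3*6 = 18)
h(E) = -56 (h(E) = -6 - 5*(-5)*(-2) = -6 + 25*(-2) = -6 - 50 = -56)
W(V) = -2 + V
m*(W(h(a)) + D(2)*B) = -14*((-2 - 56) + 4*44) = -14*(-58 + 176) = -14*118 = -1652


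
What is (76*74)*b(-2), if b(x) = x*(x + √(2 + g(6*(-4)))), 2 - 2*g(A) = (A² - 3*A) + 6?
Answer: 22496 - 202464*I ≈ 22496.0 - 2.0246e+5*I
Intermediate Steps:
g(A) = -2 - A²/2 + 3*A/2 (g(A) = 1 - ((A² - 3*A) + 6)/2 = 1 - (6 + A² - 3*A)/2 = 1 + (-3 - A²/2 + 3*A/2) = -2 - A²/2 + 3*A/2)
b(x) = x*(x + 18*I) (b(x) = x*(x + √(2 + (-2 - (6*(-4))²/2 + 3*(6*(-4))/2))) = x*(x + √(2 + (-2 - ½*(-24)² + (3/2)*(-24)))) = x*(x + √(2 + (-2 - ½*576 - 36))) = x*(x + √(2 + (-2 - 288 - 36))) = x*(x + √(2 - 326)) = x*(x + √(-324)) = x*(x + 18*I))
(76*74)*b(-2) = (76*74)*(-2*(-2 + 18*I)) = 5624*(4 - 36*I) = 22496 - 202464*I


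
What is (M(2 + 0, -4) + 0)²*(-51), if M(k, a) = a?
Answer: -816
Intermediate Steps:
(M(2 + 0, -4) + 0)²*(-51) = (-4 + 0)²*(-51) = (-4)²*(-51) = 16*(-51) = -816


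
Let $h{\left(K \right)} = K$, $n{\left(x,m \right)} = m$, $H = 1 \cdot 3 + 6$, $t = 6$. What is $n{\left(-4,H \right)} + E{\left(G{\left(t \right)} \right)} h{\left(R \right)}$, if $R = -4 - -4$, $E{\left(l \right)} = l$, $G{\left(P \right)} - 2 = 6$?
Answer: $9$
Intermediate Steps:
$H = 9$ ($H = 3 + 6 = 9$)
$G{\left(P \right)} = 8$ ($G{\left(P \right)} = 2 + 6 = 8$)
$R = 0$ ($R = -4 + 4 = 0$)
$n{\left(-4,H \right)} + E{\left(G{\left(t \right)} \right)} h{\left(R \right)} = 9 + 8 \cdot 0 = 9 + 0 = 9$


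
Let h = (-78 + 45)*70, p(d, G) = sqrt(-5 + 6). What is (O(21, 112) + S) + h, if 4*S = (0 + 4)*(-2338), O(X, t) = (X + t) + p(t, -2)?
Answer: -4514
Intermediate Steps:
p(d, G) = 1 (p(d, G) = sqrt(1) = 1)
O(X, t) = 1 + X + t (O(X, t) = (X + t) + 1 = 1 + X + t)
S = -2338 (S = ((0 + 4)*(-2338))/4 = (4*(-2338))/4 = (1/4)*(-9352) = -2338)
h = -2310 (h = -33*70 = -2310)
(O(21, 112) + S) + h = ((1 + 21 + 112) - 2338) - 2310 = (134 - 2338) - 2310 = -2204 - 2310 = -4514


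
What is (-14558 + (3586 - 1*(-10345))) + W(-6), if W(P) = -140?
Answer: -767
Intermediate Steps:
(-14558 + (3586 - 1*(-10345))) + W(-6) = (-14558 + (3586 - 1*(-10345))) - 140 = (-14558 + (3586 + 10345)) - 140 = (-14558 + 13931) - 140 = -627 - 140 = -767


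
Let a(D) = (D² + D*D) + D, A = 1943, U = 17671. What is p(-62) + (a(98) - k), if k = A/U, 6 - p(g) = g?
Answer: 342356011/17671 ≈ 19374.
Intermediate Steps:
p(g) = 6 - g
k = 1943/17671 ≈ 0.10995
a(D) = D + 2*D² (a(D) = (D² + D²) + D = 2*D² + D = D + 2*D²)
p(-62) + (a(98) - k) = (6 - 1*(-62)) + (98*(1 + 2*98) - 1*1943/17671) = (6 + 62) + (98*(1 + 196) - 1943/17671) = 68 + (98*197 - 1943/17671) = 68 + (19306 - 1943/17671) = 68 + 341154383/17671 = 342356011/17671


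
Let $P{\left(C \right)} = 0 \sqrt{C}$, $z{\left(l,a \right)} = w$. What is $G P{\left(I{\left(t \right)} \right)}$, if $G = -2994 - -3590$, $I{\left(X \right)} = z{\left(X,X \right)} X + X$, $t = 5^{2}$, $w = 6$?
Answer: $0$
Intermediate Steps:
$z{\left(l,a \right)} = 6$
$t = 25$
$I{\left(X \right)} = 7 X$ ($I{\left(X \right)} = 6 X + X = 7 X$)
$P{\left(C \right)} = 0$
$G = 596$ ($G = -2994 + 3590 = 596$)
$G P{\left(I{\left(t \right)} \right)} = 596 \cdot 0 = 0$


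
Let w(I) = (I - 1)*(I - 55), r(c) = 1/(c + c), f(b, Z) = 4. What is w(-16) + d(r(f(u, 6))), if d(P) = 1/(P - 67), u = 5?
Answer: 645737/535 ≈ 1207.0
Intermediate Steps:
r(c) = 1/(2*c)
d(P) = 1/(-67 + P)
w(I) = (-1 + I)*(-55 + I)
w(-16) + d(r(f(u, 6))) = (55 + (-16)² - 56*(-16)) + 1/(-67 + (½)/4) = (55 + 256 + 896) + 1/(-67 + (½)*(¼)) = 1207 + 1/(-67 + ⅛) = 1207 + 1/(-535/8) = 1207 - 8/535 = 645737/535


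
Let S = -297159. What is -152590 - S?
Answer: 144569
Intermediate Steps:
-152590 - S = -152590 - 1*(-297159) = -152590 + 297159 = 144569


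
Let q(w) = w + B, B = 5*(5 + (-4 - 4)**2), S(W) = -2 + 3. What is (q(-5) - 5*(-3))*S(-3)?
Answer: 355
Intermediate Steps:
S(W) = 1
B = 345 (B = 5*(5 + (-8)**2) = 5*(5 + 64) = 5*69 = 345)
q(w) = 345 + w (q(w) = w + 345 = 345 + w)
(q(-5) - 5*(-3))*S(-3) = ((345 - 5) - 5*(-3))*1 = (340 + 15)*1 = 355*1 = 355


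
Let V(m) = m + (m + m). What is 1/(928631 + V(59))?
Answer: 1/928808 ≈ 1.0766e-6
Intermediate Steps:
V(m) = 3*m (V(m) = m + 2*m = 3*m)
1/(928631 + V(59)) = 1/(928631 + 3*59) = 1/(928631 + 177) = 1/928808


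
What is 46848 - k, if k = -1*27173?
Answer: 74021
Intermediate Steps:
k = -27173
46848 - k = 46848 - 1*(-27173) = 46848 + 27173 = 74021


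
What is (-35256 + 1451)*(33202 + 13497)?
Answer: -1578659695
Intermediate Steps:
(-35256 + 1451)*(33202 + 13497) = -33805*46699 = -1578659695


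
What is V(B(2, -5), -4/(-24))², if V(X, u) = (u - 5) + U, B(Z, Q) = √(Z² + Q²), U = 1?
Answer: 529/36 ≈ 14.694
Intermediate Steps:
B(Z, Q) = √(Q² + Z²)
V(X, u) = -4 + u (V(X, u) = (u - 5) + 1 = (-5 + u) + 1 = -4 + u)
V(B(2, -5), -4/(-24))² = (-4 - 4/(-24))² = (-4 - 4*(-1/24))² = (-4 + ⅙)² = (-23/6)² = 529/36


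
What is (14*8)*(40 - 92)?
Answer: -5824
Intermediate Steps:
(14*8)*(40 - 92) = 112*(-52) = -5824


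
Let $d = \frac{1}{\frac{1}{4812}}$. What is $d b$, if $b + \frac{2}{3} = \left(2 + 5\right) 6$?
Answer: $198896$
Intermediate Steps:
$d = 4812$ ($d = \frac{1}{\frac{1}{4812}} = 4812$)
$b = \frac{124}{3}$ ($b = - \frac{2}{3} + \left(2 + 5\right) 6 = - \frac{2}{3} + 7 \cdot 6 = - \frac{2}{3} + 42 = \frac{124}{3} \approx 41.333$)
$d b = 4812 \cdot \frac{124}{3} = 198896$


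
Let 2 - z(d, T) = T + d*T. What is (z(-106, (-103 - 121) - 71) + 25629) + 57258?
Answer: 51914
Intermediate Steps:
z(d, T) = 2 - T - T*d (z(d, T) = 2 - (T + d*T) = 2 - (T + T*d) = 2 + (-T - T*d) = 2 - T - T*d)
(z(-106, (-103 - 121) - 71) + 25629) + 57258 = ((2 - ((-103 - 121) - 71) - 1*((-103 - 121) - 71)*(-106)) + 25629) + 57258 = ((2 - (-224 - 71) - 1*(-224 - 71)*(-106)) + 25629) + 57258 = ((2 - 1*(-295) - 1*(-295)*(-106)) + 25629) + 57258 = ((2 + 295 - 31270) + 25629) + 57258 = (-30973 + 25629) + 57258 = -5344 + 57258 = 51914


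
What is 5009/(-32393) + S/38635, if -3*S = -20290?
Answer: 15337165/750902133 ≈ 0.020425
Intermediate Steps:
S = 20290/3 (S = -1/3*(-20290) = 20290/3 ≈ 6763.3)
5009/(-32393) + S/38635 = 5009/(-32393) + (20290/3)/38635 = 5009*(-1/32393) + (20290/3)*(1/38635) = -5009/32393 + 4058/23181 = 15337165/750902133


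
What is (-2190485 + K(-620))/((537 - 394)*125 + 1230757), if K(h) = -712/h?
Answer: -48503571/27648280 ≈ -1.7543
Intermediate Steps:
(-2190485 + K(-620))/((537 - 394)*125 + 1230757) = (-2190485 - 712/(-620))/((537 - 394)*125 + 1230757) = (-2190485 - 712*(-1/620))/(143*125 + 1230757) = (-2190485 + 178/155)/(17875 + 1230757) = -339524997/155/1248632 = -339524997/155*1/1248632 = -48503571/27648280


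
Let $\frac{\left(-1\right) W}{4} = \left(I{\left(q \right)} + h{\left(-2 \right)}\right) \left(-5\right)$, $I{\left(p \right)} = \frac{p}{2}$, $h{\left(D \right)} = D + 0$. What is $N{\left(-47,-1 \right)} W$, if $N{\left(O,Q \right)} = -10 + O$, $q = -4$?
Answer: $4560$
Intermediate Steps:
$h{\left(D \right)} = D$
$I{\left(p \right)} = \frac{p}{2}$ ($I{\left(p \right)} = p \frac{1}{2} = \frac{p}{2}$)
$W = -80$ ($W = - 4 \left(\frac{1}{2} \left(-4\right) - 2\right) \left(-5\right) = - 4 \left(-2 - 2\right) \left(-5\right) = - 4 \left(\left(-4\right) \left(-5\right)\right) = \left(-4\right) 20 = -80$)
$N{\left(-47,-1 \right)} W = \left(-10 - 47\right) \left(-80\right) = \left(-57\right) \left(-80\right) = 4560$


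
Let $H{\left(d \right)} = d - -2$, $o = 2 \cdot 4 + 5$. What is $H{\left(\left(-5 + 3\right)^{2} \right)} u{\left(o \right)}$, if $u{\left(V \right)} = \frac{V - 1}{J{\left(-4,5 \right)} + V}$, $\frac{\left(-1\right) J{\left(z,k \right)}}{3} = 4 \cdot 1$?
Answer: $72$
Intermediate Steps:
$J{\left(z,k \right)} = -12$ ($J{\left(z,k \right)} = - 3 \cdot 4 \cdot 1 = \left(-3\right) 4 = -12$)
$o = 13$ ($o = 8 + 5 = 13$)
$u{\left(V \right)} = \frac{-1 + V}{-12 + V}$ ($u{\left(V \right)} = \frac{V - 1}{-12 + V} = \frac{-1 + V}{-12 + V}$)
$H{\left(d \right)} = 2 + d$ ($H{\left(d \right)} = d + 2 = 2 + d$)
$H{\left(\left(-5 + 3\right)^{2} \right)} u{\left(o \right)} = \left(2 + \left(-5 + 3\right)^{2}\right) \frac{-1 + 13}{-12 + 13} = \left(2 + \left(-2\right)^{2}\right) 1^{-1} \cdot 12 = \left(2 + 4\right) 1 \cdot 12 = 6 \cdot 12 = 72$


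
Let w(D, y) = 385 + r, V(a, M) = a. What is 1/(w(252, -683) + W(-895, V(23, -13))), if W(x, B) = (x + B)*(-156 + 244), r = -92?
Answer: -1/76443 ≈ -1.3082e-5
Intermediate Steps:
w(D, y) = 293 (w(D, y) = 385 - 92 = 293)
W(x, B) = 88*B + 88*x (W(x, B) = (B + x)*88 = 88*B + 88*x)
1/(w(252, -683) + W(-895, V(23, -13))) = 1/(293 + (88*23 + 88*(-895))) = 1/(293 + (2024 - 78760)) = 1/(293 - 76736) = 1/(-76443) = -1/76443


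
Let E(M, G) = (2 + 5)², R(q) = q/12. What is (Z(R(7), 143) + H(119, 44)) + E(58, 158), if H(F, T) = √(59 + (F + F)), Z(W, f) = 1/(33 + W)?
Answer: 19759/403 + 3*√33 ≈ 66.263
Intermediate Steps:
R(q) = q/12 (R(q) = q*(1/12) = q/12)
E(M, G) = 49 (E(M, G) = 7² = 49)
H(F, T) = √(59 + 2*F)
(Z(R(7), 143) + H(119, 44)) + E(58, 158) = (1/(33 + (1/12)*7) + √(59 + 2*119)) + 49 = (1/(33 + 7/12) + √(59 + 238)) + 49 = (1/(403/12) + √297) + 49 = (12/403 + 3*√33) + 49 = 19759/403 + 3*√33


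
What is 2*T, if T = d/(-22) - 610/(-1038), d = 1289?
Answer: -662281/5709 ≈ -116.01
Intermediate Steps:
T = -662281/11418 (T = 1289/(-22) - 610/(-1038) = 1289*(-1/22) - 610*(-1/1038) = -1289/22 + 305/519 = -662281/11418 ≈ -58.003)
2*T = 2*(-662281/11418) = -662281/5709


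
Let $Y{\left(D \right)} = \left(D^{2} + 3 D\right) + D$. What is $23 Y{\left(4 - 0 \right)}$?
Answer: $736$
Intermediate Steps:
$Y{\left(D \right)} = D^{2} + 4 D$
$23 Y{\left(4 - 0 \right)} = 23 \left(4 - 0\right) \left(4 + \left(4 - 0\right)\right) = 23 \left(4 + 0\right) \left(4 + \left(4 + 0\right)\right) = 23 \cdot 4 \left(4 + 4\right) = 23 \cdot 4 \cdot 8 = 23 \cdot 32 = 736$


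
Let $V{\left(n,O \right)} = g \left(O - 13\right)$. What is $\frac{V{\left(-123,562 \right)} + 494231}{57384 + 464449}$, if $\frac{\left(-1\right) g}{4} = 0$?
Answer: $\frac{494231}{521833} \approx 0.94711$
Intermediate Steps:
$g = 0$ ($g = \left(-4\right) 0 = 0$)
$V{\left(n,O \right)} = 0$ ($V{\left(n,O \right)} = 0 \left(O - 13\right) = 0 \left(-13 + O\right) = 0$)
$\frac{V{\left(-123,562 \right)} + 494231}{57384 + 464449} = \frac{0 + 494231}{57384 + 464449} = \frac{494231}{521833}$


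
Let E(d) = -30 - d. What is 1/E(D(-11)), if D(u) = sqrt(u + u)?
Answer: I/(sqrt(22) - 30*I) ≈ -0.032538 + 0.0050872*I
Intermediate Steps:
D(u) = sqrt(2)*sqrt(u) (D(u) = sqrt(2*u) = sqrt(2)*sqrt(u))
1/E(D(-11)) = 1/(-30 - sqrt(2)*sqrt(-11)) = 1/(-30 - sqrt(2)*I*sqrt(11)) = 1/(-30 - I*sqrt(22))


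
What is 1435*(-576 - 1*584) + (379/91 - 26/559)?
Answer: -6513563685/3913 ≈ -1.6646e+6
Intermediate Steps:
1435*(-576 - 1*584) + (379/91 - 26/559) = 1435*(-576 - 584) + (379*(1/91) - 26*1/559) = 1435*(-1160) + (379/91 - 2/43) = -1664600 + 16115/3913 = -6513563685/3913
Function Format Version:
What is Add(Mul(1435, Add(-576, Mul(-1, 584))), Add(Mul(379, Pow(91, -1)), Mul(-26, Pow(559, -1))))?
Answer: Rational(-6513563685, 3913) ≈ -1.6646e+6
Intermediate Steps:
Add(Mul(1435, Add(-576, Mul(-1, 584))), Add(Mul(379, Pow(91, -1)), Mul(-26, Pow(559, -1)))) = Add(Mul(1435, Add(-576, -584)), Add(Mul(379, Rational(1, 91)), Mul(-26, Rational(1, 559)))) = Add(Mul(1435, -1160), Add(Rational(379, 91), Rational(-2, 43))) = Add(-1664600, Rational(16115, 3913)) = Rational(-6513563685, 3913)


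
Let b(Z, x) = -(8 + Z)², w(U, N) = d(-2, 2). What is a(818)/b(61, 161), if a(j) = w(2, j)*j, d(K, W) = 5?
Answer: -4090/4761 ≈ -0.85906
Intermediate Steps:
w(U, N) = 5
a(j) = 5*j
a(818)/b(61, 161) = (5*818)/((-(8 + 61)²)) = 4090/((-1*69²)) = 4090/((-1*4761)) = 4090/(-4761) = 4090*(-1/4761) = -4090/4761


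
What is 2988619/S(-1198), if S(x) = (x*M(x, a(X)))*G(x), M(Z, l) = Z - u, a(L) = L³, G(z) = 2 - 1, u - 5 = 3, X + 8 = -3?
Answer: 2988619/1444788 ≈ 2.0686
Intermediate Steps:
X = -11 (X = -8 - 3 = -11)
u = 8 (u = 5 + 3 = 8)
G(z) = 1
M(Z, l) = -8 + Z (M(Z, l) = Z - 1*8 = Z - 8 = -8 + Z)
S(x) = x*(-8 + x) (S(x) = (x*(-8 + x))*1 = x*(-8 + x))
2988619/S(-1198) = 2988619/((-1198*(-8 - 1198))) = 2988619/((-1198*(-1206))) = 2988619/1444788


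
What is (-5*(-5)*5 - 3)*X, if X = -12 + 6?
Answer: -732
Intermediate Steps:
X = -6
(-5*(-5)*5 - 3)*X = (-5*(-5)*5 - 3)*(-6) = (25*5 - 3)*(-6) = (125 - 3)*(-6) = 122*(-6) = -732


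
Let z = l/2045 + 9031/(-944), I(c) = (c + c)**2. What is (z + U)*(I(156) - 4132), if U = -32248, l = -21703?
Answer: -1451615528286301/482620 ≈ -3.0078e+9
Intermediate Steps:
I(c) = 4*c**2 (I(c) = (2*c)**2 = 4*c**2)
z = -38956027/1930480 (z = -21703/2045 + 9031/(-944) = -21703*1/2045 + 9031*(-1/944) = -21703/2045 - 9031/944 = -38956027/1930480 ≈ -20.179)
(z + U)*(I(156) - 4132) = (-38956027/1930480 - 32248)*(4*156**2 - 4132) = -62293075067*(4*24336 - 4132)/1930480 = -62293075067*(97344 - 4132)/1930480 = -62293075067/1930480*93212 = -1451615528286301/482620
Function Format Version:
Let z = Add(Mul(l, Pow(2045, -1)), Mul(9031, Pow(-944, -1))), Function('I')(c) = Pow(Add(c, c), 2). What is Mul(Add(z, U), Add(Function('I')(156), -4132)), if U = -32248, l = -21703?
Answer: Rational(-1451615528286301, 482620) ≈ -3.0078e+9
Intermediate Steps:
Function('I')(c) = Mul(4, Pow(c, 2)) (Function('I')(c) = Pow(Mul(2, c), 2) = Mul(4, Pow(c, 2)))
z = Rational(-38956027, 1930480) (z = Add(Mul(-21703, Pow(2045, -1)), Mul(9031, Pow(-944, -1))) = Add(Mul(-21703, Rational(1, 2045)), Mul(9031, Rational(-1, 944))) = Add(Rational(-21703, 2045), Rational(-9031, 944)) = Rational(-38956027, 1930480) ≈ -20.179)
Mul(Add(z, U), Add(Function('I')(156), -4132)) = Mul(Add(Rational(-38956027, 1930480), -32248), Add(Mul(4, Pow(156, 2)), -4132)) = Mul(Rational(-62293075067, 1930480), Add(Mul(4, 24336), -4132)) = Mul(Rational(-62293075067, 1930480), Add(97344, -4132)) = Mul(Rational(-62293075067, 1930480), 93212) = Rational(-1451615528286301, 482620)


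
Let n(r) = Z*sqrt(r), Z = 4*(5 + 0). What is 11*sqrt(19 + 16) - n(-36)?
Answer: -120*I + 11*sqrt(35) ≈ 65.077 - 120.0*I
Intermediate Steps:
Z = 20 (Z = 4*5 = 20)
n(r) = 20*sqrt(r)
11*sqrt(19 + 16) - n(-36) = 11*sqrt(19 + 16) - 20*sqrt(-36) = 11*sqrt(35) - 20*6*I = 11*sqrt(35) - 120*I = -120*I + 11*sqrt(35)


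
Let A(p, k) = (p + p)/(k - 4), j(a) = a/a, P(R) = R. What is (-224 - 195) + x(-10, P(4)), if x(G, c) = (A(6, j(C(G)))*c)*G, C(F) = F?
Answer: -259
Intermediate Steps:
j(a) = 1
A(p, k) = 2*p/(-4 + k) (A(p, k) = (2*p)/(-4 + k) = 2*p/(-4 + k))
x(G, c) = -4*G*c (x(G, c) = ((2*6/(-4 + 1))*c)*G = ((2*6/(-3))*c)*G = ((2*6*(-⅓))*c)*G = (-4*c)*G = -4*G*c)
(-224 - 195) + x(-10, P(4)) = (-224 - 195) - 4*(-10)*4 = -419 + 160 = -259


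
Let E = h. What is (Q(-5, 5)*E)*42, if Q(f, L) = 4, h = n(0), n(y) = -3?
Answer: -504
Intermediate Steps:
h = -3
E = -3
(Q(-5, 5)*E)*42 = (4*(-3))*42 = -12*42 = -504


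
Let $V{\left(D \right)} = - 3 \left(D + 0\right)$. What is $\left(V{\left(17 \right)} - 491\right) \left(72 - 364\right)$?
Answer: $158264$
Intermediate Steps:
$V{\left(D \right)} = - 3 D$
$\left(V{\left(17 \right)} - 491\right) \left(72 - 364\right) = \left(\left(-3\right) 17 - 491\right) \left(72 - 364\right) = \left(-51 - 491\right) \left(-292\right) = \left(-542\right) \left(-292\right) = 158264$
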